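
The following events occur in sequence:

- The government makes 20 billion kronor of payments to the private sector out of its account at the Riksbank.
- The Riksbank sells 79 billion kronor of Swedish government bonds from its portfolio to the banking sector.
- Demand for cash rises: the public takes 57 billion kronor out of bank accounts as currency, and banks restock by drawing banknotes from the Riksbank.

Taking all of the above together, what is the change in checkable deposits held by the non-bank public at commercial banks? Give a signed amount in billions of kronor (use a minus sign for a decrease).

Riksbank balance sheet:
  Assets:      Securities −79B
  Liabilities: Bank reserves −116B, Currency in circulation +57B, Government deposits −20B
Commercial banking system:
  Assets:      Reserves at CB −116B, Securities +79B
  Liabilities: Checkable deposits −37B
So the change in checkable deposits held by the non-bank public at commercial banks is -37 billion.

-37 billion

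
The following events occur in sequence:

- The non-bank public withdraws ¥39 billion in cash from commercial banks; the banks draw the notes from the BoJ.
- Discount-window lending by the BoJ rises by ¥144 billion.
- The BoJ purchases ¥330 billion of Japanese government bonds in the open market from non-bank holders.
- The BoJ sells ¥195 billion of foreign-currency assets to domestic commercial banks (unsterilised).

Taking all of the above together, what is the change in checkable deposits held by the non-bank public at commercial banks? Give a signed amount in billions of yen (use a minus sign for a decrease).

BoJ balance sheet:
  Assets:      Securities +¥330B, Loans to banks +¥144B, Foreign assets −¥195B
  Liabilities: Bank reserves +¥240B, Currency in circulation +¥39B
Commercial banking system:
  Assets:      Reserves at CB +¥240B, Foreign assets +¥195B
  Liabilities: Checkable deposits +¥291B, Borrowings from CB +¥144B
So the change in checkable deposits held by the non-bank public at commercial banks is +¥291 billion.

+¥291 billion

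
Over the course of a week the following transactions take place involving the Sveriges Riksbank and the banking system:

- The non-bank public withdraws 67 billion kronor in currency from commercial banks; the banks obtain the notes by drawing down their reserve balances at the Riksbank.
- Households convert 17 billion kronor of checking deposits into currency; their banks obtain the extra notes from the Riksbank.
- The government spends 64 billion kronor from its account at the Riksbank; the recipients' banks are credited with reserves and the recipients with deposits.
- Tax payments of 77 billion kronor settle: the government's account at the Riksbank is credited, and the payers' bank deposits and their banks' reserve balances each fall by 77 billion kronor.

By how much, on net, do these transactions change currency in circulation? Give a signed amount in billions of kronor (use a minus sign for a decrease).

Riksbank balance sheet:
  Assets:      no change
  Liabilities: Bank reserves −97B, Currency in circulation +84B, Government deposits +13B
Commercial banking system:
  Assets:      Reserves at CB −97B
  Liabilities: Checkable deposits −97B
So the change in currency in circulation is +84 billion.

+84 billion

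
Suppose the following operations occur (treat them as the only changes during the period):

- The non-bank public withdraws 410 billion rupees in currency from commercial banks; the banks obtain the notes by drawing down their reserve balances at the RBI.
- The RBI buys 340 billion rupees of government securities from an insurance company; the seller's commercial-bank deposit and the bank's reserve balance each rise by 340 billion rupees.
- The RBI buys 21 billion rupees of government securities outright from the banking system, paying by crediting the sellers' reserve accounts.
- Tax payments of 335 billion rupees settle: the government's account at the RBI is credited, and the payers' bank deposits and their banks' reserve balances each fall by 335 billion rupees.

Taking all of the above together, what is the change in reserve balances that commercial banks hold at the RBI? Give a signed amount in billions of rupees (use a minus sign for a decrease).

-384 billion

RBI balance sheet:
  Assets:      Securities +361B
  Liabilities: Bank reserves −384B, Currency in circulation +410B, Government deposits +335B
Commercial banking system:
  Assets:      Reserves at CB −384B, Securities −21B
  Liabilities: Checkable deposits −405B
So the change in reserve balances that commercial banks hold at the RBI is -384 billion.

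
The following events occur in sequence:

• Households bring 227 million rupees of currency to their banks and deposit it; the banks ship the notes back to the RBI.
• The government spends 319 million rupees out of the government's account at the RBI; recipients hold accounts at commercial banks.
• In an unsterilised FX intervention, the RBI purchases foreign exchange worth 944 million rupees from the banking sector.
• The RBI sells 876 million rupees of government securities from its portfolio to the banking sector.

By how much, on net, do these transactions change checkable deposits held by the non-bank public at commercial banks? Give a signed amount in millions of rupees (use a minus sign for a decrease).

+546 million

Currency deposit 227 million rupees: non-bank counterparties' bank balances rise → +227M.
Government spending 319 million rupees: non-bank counterparties' bank balances rise → +319M.
FX purchase 944 million rupees: the counterparty is a bank, so public deposits are unchanged → 0.
OMO sale (to banks) 876 million rupees: the counterparty is a bank, so public deposits are unchanged → 0.
Net: 227 + 319 + 0 + 0 = +546 million.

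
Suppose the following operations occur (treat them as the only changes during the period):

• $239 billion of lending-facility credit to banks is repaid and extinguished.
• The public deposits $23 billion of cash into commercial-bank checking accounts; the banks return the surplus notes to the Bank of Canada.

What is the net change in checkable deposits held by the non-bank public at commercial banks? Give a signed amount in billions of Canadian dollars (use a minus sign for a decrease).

+$23 billion

Bank of Canada balance sheet:
  Assets:      Loans to banks −$239B
  Liabilities: Bank reserves −$216B, Currency in circulation −$23B
Commercial banking system:
  Assets:      Reserves at CB −$216B
  Liabilities: Checkable deposits +$23B, Borrowings from CB −$239B
So the change in checkable deposits held by the non-bank public at commercial banks is +$23 billion.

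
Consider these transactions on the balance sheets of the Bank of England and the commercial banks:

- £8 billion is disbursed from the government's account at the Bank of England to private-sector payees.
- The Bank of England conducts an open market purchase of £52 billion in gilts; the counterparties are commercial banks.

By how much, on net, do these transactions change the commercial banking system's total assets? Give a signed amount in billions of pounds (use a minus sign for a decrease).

+£8 billion

Government spending £8 billion: bank balance sheets expand → +£8B.
OMO purchase (from banks) £52 billion: just an asset swap on bank balance sheets → 0.
Net: 8 + 0 = +£8 billion.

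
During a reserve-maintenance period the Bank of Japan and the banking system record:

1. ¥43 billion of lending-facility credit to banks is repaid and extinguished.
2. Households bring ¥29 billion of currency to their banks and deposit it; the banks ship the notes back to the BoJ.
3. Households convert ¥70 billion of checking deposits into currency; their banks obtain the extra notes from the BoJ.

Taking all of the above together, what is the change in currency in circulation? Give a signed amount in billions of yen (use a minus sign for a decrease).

Discount-window repayment ¥43 billion: no currency enters or leaves circulation → 0.
Currency deposit ¥29 billion: notes return to the central bank → −¥29B.
Currency withdrawal ¥70 billion: notes leave the central bank → +¥70B.
Net: 0 − 29 + 70 = +¥41 billion.

+¥41 billion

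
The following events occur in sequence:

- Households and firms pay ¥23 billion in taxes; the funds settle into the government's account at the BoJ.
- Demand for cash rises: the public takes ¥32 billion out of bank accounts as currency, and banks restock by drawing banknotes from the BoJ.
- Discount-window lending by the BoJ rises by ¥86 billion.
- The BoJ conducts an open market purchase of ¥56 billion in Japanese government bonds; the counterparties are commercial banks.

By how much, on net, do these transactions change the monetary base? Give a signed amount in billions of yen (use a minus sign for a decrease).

BoJ balance sheet:
  Assets:      Securities +¥56B, Loans to banks +¥86B
  Liabilities: Bank reserves +¥87B, Currency in circulation +¥32B, Government deposits +¥23B
Monetary base = currency + reserves: +¥32B + (+¥87B) = +¥119 billion.

+¥119 billion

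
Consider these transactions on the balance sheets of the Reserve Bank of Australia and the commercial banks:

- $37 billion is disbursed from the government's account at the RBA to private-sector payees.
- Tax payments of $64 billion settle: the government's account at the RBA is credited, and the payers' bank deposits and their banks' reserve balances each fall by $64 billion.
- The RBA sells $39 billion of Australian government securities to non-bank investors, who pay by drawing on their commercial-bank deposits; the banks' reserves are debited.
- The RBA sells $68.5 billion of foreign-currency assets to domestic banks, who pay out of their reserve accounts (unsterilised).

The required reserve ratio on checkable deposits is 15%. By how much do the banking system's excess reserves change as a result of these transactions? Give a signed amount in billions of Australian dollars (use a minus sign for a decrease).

Government spending $37 billion: reserves +$37B, deposits +$37B.
Government account inflow $64 billion: reserves −$64B, deposits −$64B.
Asset sale (to non-banks) $39 billion: reserves −$39B, deposits −$39B.
FX sale $68.5 billion: reserves −$68.5B, deposits 0.
Totals: Δreserves = −$134.5B, Δdeposits = −$66B.
Δrequired reserves = 15% × −$66B = −$9.9B.
Δexcess reserves = Δreserves − Δrequired = −$134.5B − (−$9.9B) = -$124.6 billion.

-$124.6 billion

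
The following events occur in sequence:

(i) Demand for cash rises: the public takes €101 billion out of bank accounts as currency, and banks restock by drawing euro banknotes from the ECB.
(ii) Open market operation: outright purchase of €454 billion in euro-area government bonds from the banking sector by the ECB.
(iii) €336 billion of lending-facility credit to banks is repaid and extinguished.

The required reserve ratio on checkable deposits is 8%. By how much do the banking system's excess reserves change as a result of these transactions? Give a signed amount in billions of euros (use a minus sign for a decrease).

+€25.08 billion

Currency withdrawal €101 billion: reserves −€101B, deposits −€101B.
OMO purchase (from banks) €454 billion: reserves +€454B, deposits 0.
Discount-window repayment €336 billion: reserves −€336B, deposits 0.
Totals: Δreserves = +€17B, Δdeposits = −€101B.
Δrequired reserves = 8% × −€101B = −€8.08B.
Δexcess reserves = Δreserves − Δrequired = +€17B − (−€8.08B) = +€25.08 billion.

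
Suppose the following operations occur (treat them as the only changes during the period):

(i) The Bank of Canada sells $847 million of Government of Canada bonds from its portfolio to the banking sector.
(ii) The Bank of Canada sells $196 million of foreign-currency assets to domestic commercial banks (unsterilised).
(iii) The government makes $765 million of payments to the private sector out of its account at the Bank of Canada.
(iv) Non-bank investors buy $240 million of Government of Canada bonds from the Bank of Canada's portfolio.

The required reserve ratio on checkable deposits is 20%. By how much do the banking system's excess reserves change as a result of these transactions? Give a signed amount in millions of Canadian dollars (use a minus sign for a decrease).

-$623 million

OMO sale (to banks) $847 million: reserves −$847M, deposits 0.
FX sale $196 million: reserves −$196M, deposits 0.
Government spending $765 million: reserves +$765M, deposits +$765M.
Asset sale (to non-banks) $240 million: reserves −$240M, deposits −$240M.
Totals: Δreserves = −$518M, Δdeposits = +$525M.
Δrequired reserves = 20% × +$525M = +$105M.
Δexcess reserves = Δreserves − Δrequired = −$518M − (+$105M) = -$623 million.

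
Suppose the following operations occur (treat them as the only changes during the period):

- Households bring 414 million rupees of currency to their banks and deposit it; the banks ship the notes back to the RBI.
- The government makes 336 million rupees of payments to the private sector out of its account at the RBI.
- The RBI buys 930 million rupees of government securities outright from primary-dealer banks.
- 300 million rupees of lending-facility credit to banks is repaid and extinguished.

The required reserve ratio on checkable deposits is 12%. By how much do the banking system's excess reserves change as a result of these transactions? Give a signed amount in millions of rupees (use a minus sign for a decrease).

+1290 million

Currency deposit 414 million rupees: reserves +414M, deposits +414M.
Government spending 336 million rupees: reserves +336M, deposits +336M.
OMO purchase (from banks) 930 million rupees: reserves +930M, deposits 0.
Discount-window repayment 300 million rupees: reserves −300M, deposits 0.
Totals: Δreserves = +1380M, Δdeposits = +750M.
Δrequired reserves = 12% × +750M = +90M.
Δexcess reserves = Δreserves − Δrequired = +1380M − (+90M) = +1290 million.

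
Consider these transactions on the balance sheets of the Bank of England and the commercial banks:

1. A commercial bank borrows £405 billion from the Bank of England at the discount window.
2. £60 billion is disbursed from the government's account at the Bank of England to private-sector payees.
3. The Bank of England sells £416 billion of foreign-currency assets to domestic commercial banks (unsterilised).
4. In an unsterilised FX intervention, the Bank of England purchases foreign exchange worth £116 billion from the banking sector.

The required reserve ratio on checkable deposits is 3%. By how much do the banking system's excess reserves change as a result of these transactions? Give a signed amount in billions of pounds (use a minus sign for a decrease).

+£163.2 billion

Discount-window loan £405 billion: reserves +£405B, deposits 0.
Government spending £60 billion: reserves +£60B, deposits +£60B.
FX sale £416 billion: reserves −£416B, deposits 0.
FX purchase £116 billion: reserves +£116B, deposits 0.
Totals: Δreserves = +£165B, Δdeposits = +£60B.
Δrequired reserves = 3% × +£60B = +£1.8B.
Δexcess reserves = Δreserves − Δrequired = +£165B − (+£1.8B) = +£163.2 billion.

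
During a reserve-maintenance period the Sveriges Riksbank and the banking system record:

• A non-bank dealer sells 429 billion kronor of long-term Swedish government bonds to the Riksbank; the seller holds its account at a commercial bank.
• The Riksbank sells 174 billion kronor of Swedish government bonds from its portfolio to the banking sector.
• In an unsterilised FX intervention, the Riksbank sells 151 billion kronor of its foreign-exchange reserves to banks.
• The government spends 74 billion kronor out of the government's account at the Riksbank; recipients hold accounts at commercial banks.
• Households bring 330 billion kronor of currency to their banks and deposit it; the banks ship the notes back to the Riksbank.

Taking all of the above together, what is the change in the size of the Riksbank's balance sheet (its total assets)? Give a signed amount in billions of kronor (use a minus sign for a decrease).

Riksbank balance sheet:
  Assets:      Securities +255B, Foreign assets −151B
  Liabilities: Bank reserves +508B, Currency in circulation −330B, Government deposits −74B
Change in total Riksbank assets = +104 billion.

+104 billion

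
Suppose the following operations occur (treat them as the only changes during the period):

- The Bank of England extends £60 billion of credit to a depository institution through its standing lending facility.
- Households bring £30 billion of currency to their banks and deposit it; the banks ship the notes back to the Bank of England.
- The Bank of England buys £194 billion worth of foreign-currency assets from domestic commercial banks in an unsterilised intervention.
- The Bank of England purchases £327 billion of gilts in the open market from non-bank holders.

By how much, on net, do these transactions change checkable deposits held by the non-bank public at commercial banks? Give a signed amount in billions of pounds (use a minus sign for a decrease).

Discount-window loan £60 billion: the counterparty is a bank, so public deposits are unchanged → 0.
Currency deposit £30 billion: non-bank counterparties' bank balances rise → +£30B.
FX purchase £194 billion: the counterparty is a bank, so public deposits are unchanged → 0.
Asset purchase (from non-banks) £327 billion: non-bank counterparties' bank balances rise → +£327B.
Net: 0 + 30 + 0 + 327 = +£357 billion.

+£357 billion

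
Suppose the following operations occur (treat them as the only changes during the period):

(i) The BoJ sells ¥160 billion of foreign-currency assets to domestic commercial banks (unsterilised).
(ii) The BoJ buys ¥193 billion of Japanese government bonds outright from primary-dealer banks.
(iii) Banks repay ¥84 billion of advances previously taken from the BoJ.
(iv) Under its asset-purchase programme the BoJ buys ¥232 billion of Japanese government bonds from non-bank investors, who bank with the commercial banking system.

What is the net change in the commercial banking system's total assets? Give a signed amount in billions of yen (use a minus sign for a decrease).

FX sale ¥160 billion: just an asset swap on bank balance sheets → 0.
OMO purchase (from banks) ¥193 billion: just an asset swap on bank balance sheets → 0.
Discount-window repayment ¥84 billion: bank balance sheets shrink → −¥84B.
Asset purchase (from non-banks) ¥232 billion: bank balance sheets expand → +¥232B.
Net: 0 + 0 − 84 + 232 = +¥148 billion.

+¥148 billion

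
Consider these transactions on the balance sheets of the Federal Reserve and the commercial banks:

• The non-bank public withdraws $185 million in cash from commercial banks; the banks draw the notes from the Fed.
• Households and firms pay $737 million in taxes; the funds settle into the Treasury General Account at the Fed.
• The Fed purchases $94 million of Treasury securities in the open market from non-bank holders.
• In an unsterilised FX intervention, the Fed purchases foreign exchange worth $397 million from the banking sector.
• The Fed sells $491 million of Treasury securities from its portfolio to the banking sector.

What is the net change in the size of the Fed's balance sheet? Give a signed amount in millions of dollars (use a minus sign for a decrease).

Currency withdrawal $185 million: only the composition of liabilities changes → 0.
Government account inflow $737 million: only the composition of liabilities changes → 0.
Asset purchase (from non-banks) $94 million: a Fed asset is acquired → +$94M.
FX purchase $397 million: a Fed asset is acquired → +$397M.
OMO sale (to banks) $491 million: a Fed asset is shed → −$491M.
Net: 0 + 0 + 94 + 397 − 491 = $0 (no change).

$0 (no change)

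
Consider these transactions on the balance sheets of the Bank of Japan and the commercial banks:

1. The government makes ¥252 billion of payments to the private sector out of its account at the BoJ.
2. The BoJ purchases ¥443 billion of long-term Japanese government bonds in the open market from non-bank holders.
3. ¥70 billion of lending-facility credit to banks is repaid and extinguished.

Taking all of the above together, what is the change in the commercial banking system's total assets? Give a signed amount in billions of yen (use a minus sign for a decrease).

BoJ balance sheet:
  Assets:      Securities +¥443B, Loans to banks −¥70B
  Liabilities: Bank reserves +¥625B, Government deposits −¥252B
Commercial banking system:
  Assets:      Reserves at CB +¥625B
  Liabilities: Checkable deposits +¥695B, Borrowings from CB −¥70B
Change in total bank assets = +¥625 billion.

+¥625 billion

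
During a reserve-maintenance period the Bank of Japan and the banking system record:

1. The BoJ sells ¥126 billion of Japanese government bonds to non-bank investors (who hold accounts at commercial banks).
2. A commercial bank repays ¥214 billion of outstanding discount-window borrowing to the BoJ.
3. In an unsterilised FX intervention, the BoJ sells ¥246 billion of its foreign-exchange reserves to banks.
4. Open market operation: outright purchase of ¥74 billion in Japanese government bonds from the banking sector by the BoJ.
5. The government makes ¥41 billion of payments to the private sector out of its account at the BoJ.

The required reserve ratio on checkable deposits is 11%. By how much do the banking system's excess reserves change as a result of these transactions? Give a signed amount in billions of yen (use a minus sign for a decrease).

-¥461.65 billion

Asset sale (to non-banks) ¥126 billion: reserves −¥126B, deposits −¥126B.
Discount-window repayment ¥214 billion: reserves −¥214B, deposits 0.
FX sale ¥246 billion: reserves −¥246B, deposits 0.
OMO purchase (from banks) ¥74 billion: reserves +¥74B, deposits 0.
Government spending ¥41 billion: reserves +¥41B, deposits +¥41B.
Totals: Δreserves = −¥471B, Δdeposits = −¥85B.
Δrequired reserves = 11% × −¥85B = −¥9.35B.
Δexcess reserves = Δreserves − Δrequired = −¥471B − (−¥9.35B) = -¥461.65 billion.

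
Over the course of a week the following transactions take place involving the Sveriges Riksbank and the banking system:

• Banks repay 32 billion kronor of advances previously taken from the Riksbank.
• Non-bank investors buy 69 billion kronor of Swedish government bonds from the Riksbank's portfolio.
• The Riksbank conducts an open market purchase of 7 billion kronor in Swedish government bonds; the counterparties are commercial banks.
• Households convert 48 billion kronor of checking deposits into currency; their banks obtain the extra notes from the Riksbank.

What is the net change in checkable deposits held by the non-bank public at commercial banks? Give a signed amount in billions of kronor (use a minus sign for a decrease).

Riksbank balance sheet:
  Assets:      Securities −62B, Loans to banks −32B
  Liabilities: Bank reserves −142B, Currency in circulation +48B
Commercial banking system:
  Assets:      Reserves at CB −142B, Securities −7B
  Liabilities: Checkable deposits −117B, Borrowings from CB −32B
So the change in checkable deposits held by the non-bank public at commercial banks is -117 billion.

-117 billion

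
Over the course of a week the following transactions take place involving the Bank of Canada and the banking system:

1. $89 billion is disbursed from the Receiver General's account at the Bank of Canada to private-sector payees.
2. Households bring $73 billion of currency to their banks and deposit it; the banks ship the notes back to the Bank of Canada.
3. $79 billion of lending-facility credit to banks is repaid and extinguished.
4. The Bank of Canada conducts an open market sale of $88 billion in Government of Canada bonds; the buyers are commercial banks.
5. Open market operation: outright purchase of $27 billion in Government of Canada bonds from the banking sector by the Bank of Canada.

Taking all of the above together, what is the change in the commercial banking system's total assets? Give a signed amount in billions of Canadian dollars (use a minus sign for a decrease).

Government spending $89 billion: bank balance sheets expand → +$89B.
Currency deposit $73 billion: bank balance sheets expand → +$73B.
Discount-window repayment $79 billion: bank balance sheets shrink → −$79B.
OMO sale (to banks) $88 billion: just an asset swap on bank balance sheets → 0.
OMO purchase (from banks) $27 billion: just an asset swap on bank balance sheets → 0.
Net: 89 + 73 − 79 + 0 + 0 = +$83 billion.

+$83 billion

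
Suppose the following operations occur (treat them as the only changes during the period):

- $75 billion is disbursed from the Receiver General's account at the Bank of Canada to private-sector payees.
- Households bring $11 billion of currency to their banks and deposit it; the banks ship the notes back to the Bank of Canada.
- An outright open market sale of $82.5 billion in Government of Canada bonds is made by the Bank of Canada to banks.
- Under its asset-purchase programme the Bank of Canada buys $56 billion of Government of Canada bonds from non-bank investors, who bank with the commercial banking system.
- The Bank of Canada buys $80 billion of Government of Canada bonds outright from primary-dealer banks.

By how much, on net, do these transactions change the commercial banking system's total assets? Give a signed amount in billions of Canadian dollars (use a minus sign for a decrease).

+$142 billion

Government spending $75 billion: bank balance sheets expand → +$75B.
Currency deposit $11 billion: bank balance sheets expand → +$11B.
OMO sale (to banks) $82.5 billion: just an asset swap on bank balance sheets → 0.
Asset purchase (from non-banks) $56 billion: bank balance sheets expand → +$56B.
OMO purchase (from banks) $80 billion: just an asset swap on bank balance sheets → 0.
Net: 75 + 11 + 0 + 56 + 0 = +$142 billion.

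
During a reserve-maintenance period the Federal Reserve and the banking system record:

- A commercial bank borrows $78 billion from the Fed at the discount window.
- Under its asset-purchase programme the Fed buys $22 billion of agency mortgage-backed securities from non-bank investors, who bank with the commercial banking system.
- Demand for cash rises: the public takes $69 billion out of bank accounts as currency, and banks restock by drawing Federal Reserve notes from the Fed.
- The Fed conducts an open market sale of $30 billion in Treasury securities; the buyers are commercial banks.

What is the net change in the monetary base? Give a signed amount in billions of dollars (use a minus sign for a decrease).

+$70 billion

Discount-window loan $78 billion: Fed balance sheet expands → +$78B.
Asset purchase (from non-banks) $22 billion: Fed balance sheet expands → +$22B.
Currency withdrawal $69 billion: just a shift between currency and reserves — both are base money → 0.
OMO sale (to banks) $30 billion: Fed balance sheet contracts → −$30B.
Net: 78 + 22 + 0 − 30 = +$70 billion.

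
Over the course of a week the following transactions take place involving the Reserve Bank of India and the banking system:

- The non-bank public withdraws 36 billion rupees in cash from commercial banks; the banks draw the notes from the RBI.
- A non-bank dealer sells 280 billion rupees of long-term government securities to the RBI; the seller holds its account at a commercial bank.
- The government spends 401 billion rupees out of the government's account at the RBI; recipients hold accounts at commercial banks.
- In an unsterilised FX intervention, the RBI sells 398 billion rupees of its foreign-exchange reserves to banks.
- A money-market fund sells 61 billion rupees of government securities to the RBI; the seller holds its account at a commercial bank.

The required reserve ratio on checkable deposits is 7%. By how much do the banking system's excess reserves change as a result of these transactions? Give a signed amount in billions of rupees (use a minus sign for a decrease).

+258.58 billion

Currency withdrawal 36 billion rupees: reserves −36B, deposits −36B.
Asset purchase (from non-banks) 280 billion rupees: reserves +280B, deposits +280B.
Government spending 401 billion rupees: reserves +401B, deposits +401B.
FX sale 398 billion rupees: reserves −398B, deposits 0.
Asset purchase (from non-banks) 61 billion rupees: reserves +61B, deposits +61B.
Totals: Δreserves = +308B, Δdeposits = +706B.
Δrequired reserves = 7% × +706B = +49.42B.
Δexcess reserves = Δreserves − Δrequired = +308B − (+49.42B) = +258.58 billion.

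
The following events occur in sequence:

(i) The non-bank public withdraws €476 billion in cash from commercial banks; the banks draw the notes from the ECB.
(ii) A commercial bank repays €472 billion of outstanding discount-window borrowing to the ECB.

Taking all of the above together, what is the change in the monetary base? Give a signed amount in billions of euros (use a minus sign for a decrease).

ECB balance sheet:
  Assets:      Loans to banks −€472B
  Liabilities: Bank reserves −€948B, Currency in circulation +€476B
Monetary base = currency + reserves: +€476B + (−€948B) = -€472 billion.

-€472 billion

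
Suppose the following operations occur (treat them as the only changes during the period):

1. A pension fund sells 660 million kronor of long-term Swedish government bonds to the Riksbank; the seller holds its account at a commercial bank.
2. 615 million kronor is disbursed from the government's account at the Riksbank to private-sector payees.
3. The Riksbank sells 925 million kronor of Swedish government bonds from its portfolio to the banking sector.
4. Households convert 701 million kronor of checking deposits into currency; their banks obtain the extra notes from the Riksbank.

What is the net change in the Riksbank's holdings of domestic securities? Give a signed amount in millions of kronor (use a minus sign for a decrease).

Asset purchase (from non-banks) 660 million kronor: securities added to the Riksbank's portfolio → +660M.
Government spending 615 million kronor: the Riksbank's securities portfolio is untouched → 0.
OMO sale (to banks) 925 million kronor: securities removed from the Riksbank's portfolio → −925M.
Currency withdrawal 701 million kronor: the Riksbank's securities portfolio is untouched → 0.
Net: 660 + 0 − 925 + 0 = -265 million.

-265 million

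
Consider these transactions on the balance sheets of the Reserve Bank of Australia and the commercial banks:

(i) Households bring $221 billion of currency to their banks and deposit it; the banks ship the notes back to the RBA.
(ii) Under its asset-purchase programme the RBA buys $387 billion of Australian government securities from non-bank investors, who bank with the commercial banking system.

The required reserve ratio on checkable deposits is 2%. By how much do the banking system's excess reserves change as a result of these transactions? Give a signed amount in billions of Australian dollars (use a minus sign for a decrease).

Currency deposit $221 billion: reserves +$221B, deposits +$221B.
Asset purchase (from non-banks) $387 billion: reserves +$387B, deposits +$387B.
Totals: Δreserves = +$608B, Δdeposits = +$608B.
Δrequired reserves = 2% × +$608B = +$12.16B.
Δexcess reserves = Δreserves − Δrequired = +$608B − (+$12.16B) = +$595.84 billion.

+$595.84 billion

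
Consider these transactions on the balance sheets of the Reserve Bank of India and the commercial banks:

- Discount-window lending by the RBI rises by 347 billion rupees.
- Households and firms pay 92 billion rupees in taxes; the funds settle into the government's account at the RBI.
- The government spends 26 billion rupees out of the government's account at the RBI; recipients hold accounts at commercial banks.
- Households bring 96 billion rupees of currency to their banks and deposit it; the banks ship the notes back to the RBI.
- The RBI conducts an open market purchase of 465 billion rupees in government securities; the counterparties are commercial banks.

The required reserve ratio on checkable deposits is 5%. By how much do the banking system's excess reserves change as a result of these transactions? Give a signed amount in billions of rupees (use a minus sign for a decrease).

+840.5 billion

Discount-window loan 347 billion rupees: reserves +347B, deposits 0.
Government account inflow 92 billion rupees: reserves −92B, deposits −92B.
Government spending 26 billion rupees: reserves +26B, deposits +26B.
Currency deposit 96 billion rupees: reserves +96B, deposits +96B.
OMO purchase (from banks) 465 billion rupees: reserves +465B, deposits 0.
Totals: Δreserves = +842B, Δdeposits = +30B.
Δrequired reserves = 5% × +30B = +1.5B.
Δexcess reserves = Δreserves − Δrequired = +842B − (+1.5B) = +840.5 billion.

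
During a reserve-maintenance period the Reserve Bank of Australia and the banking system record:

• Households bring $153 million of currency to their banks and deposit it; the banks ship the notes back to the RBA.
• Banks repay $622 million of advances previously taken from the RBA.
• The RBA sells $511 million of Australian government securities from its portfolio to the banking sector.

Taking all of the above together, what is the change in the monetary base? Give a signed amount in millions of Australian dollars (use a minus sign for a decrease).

RBA balance sheet:
  Assets:      Securities −$511M, Loans to banks −$622M
  Liabilities: Bank reserves −$980M, Currency in circulation −$153M
Monetary base = currency + reserves: −$153M + (−$980M) = -$1133 million.

-$1133 million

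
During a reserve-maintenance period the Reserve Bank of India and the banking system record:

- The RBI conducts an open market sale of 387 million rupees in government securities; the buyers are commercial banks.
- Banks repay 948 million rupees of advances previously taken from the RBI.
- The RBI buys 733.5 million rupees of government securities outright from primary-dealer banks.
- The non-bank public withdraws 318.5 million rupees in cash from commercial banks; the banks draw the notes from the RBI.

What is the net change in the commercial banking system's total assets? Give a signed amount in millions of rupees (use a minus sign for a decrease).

RBI balance sheet:
  Assets:      Securities +346.5M, Loans to banks −948M
  Liabilities: Bank reserves −920M, Currency in circulation +318.5M
Commercial banking system:
  Assets:      Reserves at CB −920M, Securities −346.5M
  Liabilities: Checkable deposits −318.5M, Borrowings from CB −948M
Change in total bank assets = -1266.5 million.

-1266.5 million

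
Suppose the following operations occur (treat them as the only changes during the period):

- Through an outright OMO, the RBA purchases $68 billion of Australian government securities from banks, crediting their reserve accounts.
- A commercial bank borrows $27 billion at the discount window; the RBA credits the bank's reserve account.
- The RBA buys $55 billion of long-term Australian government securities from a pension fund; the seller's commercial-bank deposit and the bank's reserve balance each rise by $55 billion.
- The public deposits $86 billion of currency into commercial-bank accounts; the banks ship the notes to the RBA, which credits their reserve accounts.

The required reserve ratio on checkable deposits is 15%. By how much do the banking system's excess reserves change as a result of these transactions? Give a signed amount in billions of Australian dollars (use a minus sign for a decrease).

OMO purchase (from banks) $68 billion: reserves +$68B, deposits 0.
Discount-window loan $27 billion: reserves +$27B, deposits 0.
Asset purchase (from non-banks) $55 billion: reserves +$55B, deposits +$55B.
Currency deposit $86 billion: reserves +$86B, deposits +$86B.
Totals: Δreserves = +$236B, Δdeposits = +$141B.
Δrequired reserves = 15% × +$141B = +$21.15B.
Δexcess reserves = Δreserves − Δrequired = +$236B − (+$21.15B) = +$214.85 billion.

+$214.85 billion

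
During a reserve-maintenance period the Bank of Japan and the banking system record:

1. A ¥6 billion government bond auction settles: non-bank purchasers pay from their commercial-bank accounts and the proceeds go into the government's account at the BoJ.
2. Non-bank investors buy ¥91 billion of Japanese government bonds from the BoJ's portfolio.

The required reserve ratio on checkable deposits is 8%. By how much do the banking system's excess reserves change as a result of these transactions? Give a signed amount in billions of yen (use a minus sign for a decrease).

Government account inflow ¥6 billion: reserves −¥6B, deposits −¥6B.
Asset sale (to non-banks) ¥91 billion: reserves −¥91B, deposits −¥91B.
Totals: Δreserves = −¥97B, Δdeposits = −¥97B.
Δrequired reserves = 8% × −¥97B = −¥7.76B.
Δexcess reserves = Δreserves − Δrequired = −¥97B − (−¥7.76B) = -¥89.24 billion.

-¥89.24 billion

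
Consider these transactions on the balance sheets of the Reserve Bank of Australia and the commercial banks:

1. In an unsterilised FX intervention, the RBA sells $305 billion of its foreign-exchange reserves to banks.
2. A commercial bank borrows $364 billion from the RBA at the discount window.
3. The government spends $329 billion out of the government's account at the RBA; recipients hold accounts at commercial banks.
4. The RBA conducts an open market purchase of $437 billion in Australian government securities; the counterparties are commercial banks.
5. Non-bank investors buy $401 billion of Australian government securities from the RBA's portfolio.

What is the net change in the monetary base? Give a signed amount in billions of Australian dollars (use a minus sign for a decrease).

+$424 billion

RBA balance sheet:
  Assets:      Securities +$36B, Loans to banks +$364B, Foreign assets −$305B
  Liabilities: Bank reserves +$424B, Government deposits −$329B
Monetary base = currency + reserves: 0 + (+$424B) = +$424 billion.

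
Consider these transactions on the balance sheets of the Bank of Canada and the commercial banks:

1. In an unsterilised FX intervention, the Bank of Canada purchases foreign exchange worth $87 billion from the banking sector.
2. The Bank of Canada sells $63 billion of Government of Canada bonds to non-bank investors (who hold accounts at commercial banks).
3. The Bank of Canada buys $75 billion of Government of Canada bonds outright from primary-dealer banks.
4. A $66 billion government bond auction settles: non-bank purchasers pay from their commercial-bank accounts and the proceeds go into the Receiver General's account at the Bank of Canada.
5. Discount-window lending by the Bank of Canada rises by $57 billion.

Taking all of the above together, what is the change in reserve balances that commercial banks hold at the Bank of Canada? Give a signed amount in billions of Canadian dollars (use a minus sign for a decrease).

+$90 billion

FX purchase $87 billion: the Bank of Canada pays by crediting reserve accounts → +$87B.
Asset sale (to non-banks) $63 billion: the non-bank buyers' banks settle from reserves → −$63B.
OMO purchase (from banks) $75 billion: the Bank of Canada pays by crediting reserve accounts → +$75B.
Government account inflow $66 billion: funds move from bank reserves into the government account → −$66B.
Discount-window loan $57 billion: the loan is credited to the bank's reserve account → +$57B.
Net: 87 − 63 + 75 − 66 + 57 = +$90 billion.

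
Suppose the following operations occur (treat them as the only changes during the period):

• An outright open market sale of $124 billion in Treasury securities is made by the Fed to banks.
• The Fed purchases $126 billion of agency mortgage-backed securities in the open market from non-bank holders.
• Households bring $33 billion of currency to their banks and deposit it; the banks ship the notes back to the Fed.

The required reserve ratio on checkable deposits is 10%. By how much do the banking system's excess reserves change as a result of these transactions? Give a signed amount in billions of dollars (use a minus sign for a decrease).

+$19.1 billion

OMO sale (to banks) $124 billion: reserves −$124B, deposits 0.
Asset purchase (from non-banks) $126 billion: reserves +$126B, deposits +$126B.
Currency deposit $33 billion: reserves +$33B, deposits +$33B.
Totals: Δreserves = +$35B, Δdeposits = +$159B.
Δrequired reserves = 10% × +$159B = +$15.9B.
Δexcess reserves = Δreserves − Δrequired = +$35B − (+$15.9B) = +$19.1 billion.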